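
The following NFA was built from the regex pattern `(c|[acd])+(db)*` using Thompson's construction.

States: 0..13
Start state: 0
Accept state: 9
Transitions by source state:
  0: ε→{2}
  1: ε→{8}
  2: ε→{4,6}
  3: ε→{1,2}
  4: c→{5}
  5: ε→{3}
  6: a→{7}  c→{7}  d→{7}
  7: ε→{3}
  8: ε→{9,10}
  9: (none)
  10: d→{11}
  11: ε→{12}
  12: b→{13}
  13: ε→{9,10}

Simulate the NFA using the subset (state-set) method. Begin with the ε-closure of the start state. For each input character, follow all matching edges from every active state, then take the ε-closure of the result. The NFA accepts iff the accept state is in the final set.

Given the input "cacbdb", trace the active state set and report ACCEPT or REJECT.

S₀ = ε-closure({0}) = {0,2,4,6}
'c' @ 1: {1,2,3,4,5,6,7,8,9,10}  [accepting]
'a' @ 2: {1,2,3,4,6,7,8,9,10}  [accepting]
'c' @ 3: {1,2,3,4,5,6,7,8,9,10}  [accepting]
'b' @ 4: {}  — no active states
rest 'db' ignored (set empty)
after full input: {}  (accept=9 not in)

Answer: REJECT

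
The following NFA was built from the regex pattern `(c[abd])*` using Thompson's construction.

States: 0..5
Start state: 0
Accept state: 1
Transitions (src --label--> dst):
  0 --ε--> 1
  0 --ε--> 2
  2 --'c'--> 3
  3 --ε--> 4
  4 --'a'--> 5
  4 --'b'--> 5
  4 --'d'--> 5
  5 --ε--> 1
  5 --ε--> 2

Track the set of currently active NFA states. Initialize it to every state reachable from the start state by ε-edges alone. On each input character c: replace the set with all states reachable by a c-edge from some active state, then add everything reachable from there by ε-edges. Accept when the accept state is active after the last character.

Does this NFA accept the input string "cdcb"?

S₀ = ε-closure({0}) = {0,1,2}
'c' @ 1: {3,4}
'd' @ 2: {1,2,5}  [accepting]
'c' @ 3: {3,4}
'b' @ 4: {1,2,5}  [accepting]
end set {1,2,5} — state 1 in

Answer: ACCEPT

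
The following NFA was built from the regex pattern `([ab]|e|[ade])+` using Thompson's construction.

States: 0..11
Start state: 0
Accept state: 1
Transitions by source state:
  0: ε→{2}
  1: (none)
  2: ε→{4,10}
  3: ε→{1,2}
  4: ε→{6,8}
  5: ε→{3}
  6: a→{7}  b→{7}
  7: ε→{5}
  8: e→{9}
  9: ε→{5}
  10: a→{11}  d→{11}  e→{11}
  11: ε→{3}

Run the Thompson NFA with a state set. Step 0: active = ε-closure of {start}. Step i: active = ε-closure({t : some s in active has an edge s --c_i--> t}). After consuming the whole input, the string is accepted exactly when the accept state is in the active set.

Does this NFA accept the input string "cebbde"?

S₀ = ε-closure({0}) = {0,2,4,6,8,10}
'c' @ 1: {}  — no active states
rest 'ebbde' ignored (set empty)
final: {}; accept 1 not in set

Answer: REJECT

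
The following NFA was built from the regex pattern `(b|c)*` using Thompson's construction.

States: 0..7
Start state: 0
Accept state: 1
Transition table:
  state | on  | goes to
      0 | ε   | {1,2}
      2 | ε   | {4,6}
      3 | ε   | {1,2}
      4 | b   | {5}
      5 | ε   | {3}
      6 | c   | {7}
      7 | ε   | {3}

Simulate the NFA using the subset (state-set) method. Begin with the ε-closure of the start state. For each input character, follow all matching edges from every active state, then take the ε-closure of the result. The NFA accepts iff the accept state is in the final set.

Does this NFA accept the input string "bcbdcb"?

Answer: REJECT

Derivation:
initial (ε-close {0}): {0,1,2,4,6}
'b' @ 1: {1,2,3,4,5,6}  (accept∈set)
'c' @ 2: {1,2,3,4,6,7}  (accept∈set)
'b' @ 3: {1,2,3,4,5,6}  (accept∈set)
'd' @ 4: {}  — state set empty
rest 'cb' ignored (set empty)
end set {} — state 1 not in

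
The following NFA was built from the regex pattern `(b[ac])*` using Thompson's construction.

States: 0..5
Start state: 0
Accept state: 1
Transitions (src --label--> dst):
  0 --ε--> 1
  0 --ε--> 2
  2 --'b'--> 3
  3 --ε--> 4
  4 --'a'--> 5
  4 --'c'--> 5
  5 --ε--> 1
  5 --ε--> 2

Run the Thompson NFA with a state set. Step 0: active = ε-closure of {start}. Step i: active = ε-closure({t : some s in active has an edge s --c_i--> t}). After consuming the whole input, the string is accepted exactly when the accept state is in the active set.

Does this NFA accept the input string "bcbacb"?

Answer: REJECT

Derivation:
initial (ε-close {0}): {0,1,2}
'b' @ 1: {3,4}
'c' @ 2: {1,2,5}  ✓accept
'b' @ 3: {3,4}
'a' @ 4: {1,2,5}  ✓accept
'c' @ 5: {}  — dead — no transitions
rest 'b' ignored (set empty)
after full input: {}  (accept=1 not in)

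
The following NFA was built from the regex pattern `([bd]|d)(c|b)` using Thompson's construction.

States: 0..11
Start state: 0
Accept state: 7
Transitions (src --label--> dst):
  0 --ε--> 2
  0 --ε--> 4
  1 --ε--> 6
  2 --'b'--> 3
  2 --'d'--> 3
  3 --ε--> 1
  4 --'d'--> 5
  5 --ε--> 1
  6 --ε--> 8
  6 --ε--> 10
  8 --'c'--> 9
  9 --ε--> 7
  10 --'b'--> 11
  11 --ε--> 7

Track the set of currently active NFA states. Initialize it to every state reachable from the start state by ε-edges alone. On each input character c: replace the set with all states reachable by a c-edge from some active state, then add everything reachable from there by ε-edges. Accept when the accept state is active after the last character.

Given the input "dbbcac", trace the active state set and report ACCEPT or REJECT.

Answer: REJECT

Derivation:
S₀ = ε-closure({0}) = {0,2,4}
'd' @ 1: {1,3,5,6,8,10}
'b' @ 2: {7,11}  ✓accept
'b' @ 3: {}  — no active states
rest 'cac' ignored (set empty)
after full input: {}  (accept=7 not in)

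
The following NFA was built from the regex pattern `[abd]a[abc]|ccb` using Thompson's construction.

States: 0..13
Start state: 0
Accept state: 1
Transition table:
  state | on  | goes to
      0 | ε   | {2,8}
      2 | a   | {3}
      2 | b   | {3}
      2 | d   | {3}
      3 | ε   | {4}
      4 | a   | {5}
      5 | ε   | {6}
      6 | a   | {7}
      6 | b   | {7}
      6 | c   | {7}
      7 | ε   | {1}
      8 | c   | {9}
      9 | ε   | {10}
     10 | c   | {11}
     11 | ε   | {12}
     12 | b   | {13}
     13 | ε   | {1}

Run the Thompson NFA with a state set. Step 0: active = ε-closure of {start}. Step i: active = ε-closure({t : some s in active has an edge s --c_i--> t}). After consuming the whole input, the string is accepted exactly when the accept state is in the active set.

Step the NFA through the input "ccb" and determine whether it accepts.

initial (ε-close {0}): {0,2,8}
'c' @ 1: {9,10}
'c' @ 2: {11,12}
'b' @ 3: {1,13}  (accept∈set)
after full input: {1,13}  (accept=1 in)

Answer: ACCEPT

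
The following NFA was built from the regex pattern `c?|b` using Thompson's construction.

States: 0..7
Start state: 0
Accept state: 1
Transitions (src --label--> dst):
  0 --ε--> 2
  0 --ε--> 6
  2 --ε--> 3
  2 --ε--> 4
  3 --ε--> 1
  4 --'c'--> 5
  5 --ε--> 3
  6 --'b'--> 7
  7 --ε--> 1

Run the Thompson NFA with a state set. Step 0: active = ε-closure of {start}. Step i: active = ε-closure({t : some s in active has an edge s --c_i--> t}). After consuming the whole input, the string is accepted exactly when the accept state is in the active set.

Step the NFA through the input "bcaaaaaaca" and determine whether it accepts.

Answer: REJECT

Derivation:
initial (ε-close {0}): {0,1,2,3,4,6}
'b' @ 1: {1,7}  (accept∈set)
'c' @ 2: {}  — dead — no transitions
rest 'aaaaaaca' ignored (set empty)
end set {} — state 1 not in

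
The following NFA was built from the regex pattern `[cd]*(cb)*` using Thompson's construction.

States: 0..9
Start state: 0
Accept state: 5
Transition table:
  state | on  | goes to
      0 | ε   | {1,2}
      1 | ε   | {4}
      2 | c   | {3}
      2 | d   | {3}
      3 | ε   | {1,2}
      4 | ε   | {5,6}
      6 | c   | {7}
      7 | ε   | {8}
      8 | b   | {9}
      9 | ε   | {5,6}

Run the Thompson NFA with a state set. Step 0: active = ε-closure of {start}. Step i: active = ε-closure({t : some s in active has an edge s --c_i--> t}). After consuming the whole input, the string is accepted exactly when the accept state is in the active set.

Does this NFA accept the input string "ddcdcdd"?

Answer: ACCEPT

Derivation:
initial (ε-close {0}): {0,1,2,4,5,6}
'd' @ 1: {1,2,3,4,5,6}  (accept∈set)
'd' @ 2: {1,2,3,4,5,6}  (accept∈set)
'c' @ 3: {1,2,3,4,5,6,7,8}  (accept∈set)
'd' @ 4: {1,2,3,4,5,6}  (accept∈set)
'c' @ 5: {1,2,3,4,5,6,7,8}  (accept∈set)
'd' @ 6: {1,2,3,4,5,6}  (accept∈set)
'd' @ 7: {1,2,3,4,5,6}  (accept∈set)
end set {1,2,3,4,5,6} — state 5 in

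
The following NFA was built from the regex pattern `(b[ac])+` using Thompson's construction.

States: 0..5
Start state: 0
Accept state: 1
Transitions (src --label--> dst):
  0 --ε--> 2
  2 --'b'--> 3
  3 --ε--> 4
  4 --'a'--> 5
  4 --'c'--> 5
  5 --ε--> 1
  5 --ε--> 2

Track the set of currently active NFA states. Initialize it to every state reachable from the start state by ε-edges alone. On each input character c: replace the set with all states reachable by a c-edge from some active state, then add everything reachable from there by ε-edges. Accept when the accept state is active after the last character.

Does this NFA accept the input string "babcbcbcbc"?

start: ε-closure({0}) = {0,2}
'b' @ 1: {3,4}
'a' @ 2: {1,2,5}  ✓accept
'b' @ 3: {3,4}
'c' @ 4: {1,2,5}  ✓accept
'b' @ 5: {3,4}
'c' @ 6: {1,2,5}  ✓accept
'b' @ 7: {3,4}
'c' @ 8: {1,2,5}  ✓accept
'b' @ 9: {3,4}
'c' @ 10: {1,2,5}  ✓accept
final: {1,2,5}; accept 1 in set

Answer: ACCEPT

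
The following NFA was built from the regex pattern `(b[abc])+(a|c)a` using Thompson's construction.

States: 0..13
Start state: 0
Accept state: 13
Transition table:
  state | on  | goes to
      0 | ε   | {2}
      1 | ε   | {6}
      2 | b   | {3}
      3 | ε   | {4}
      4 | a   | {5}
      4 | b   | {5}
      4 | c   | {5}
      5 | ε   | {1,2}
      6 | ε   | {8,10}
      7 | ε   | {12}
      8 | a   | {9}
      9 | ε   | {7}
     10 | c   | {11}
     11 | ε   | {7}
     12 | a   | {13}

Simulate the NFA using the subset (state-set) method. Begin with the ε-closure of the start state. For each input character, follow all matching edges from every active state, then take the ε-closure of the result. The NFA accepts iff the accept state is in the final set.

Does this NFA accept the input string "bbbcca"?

initial (ε-close {0}): {0,2}
'b' @ 1: {3,4}
'b' @ 2: {1,2,5,6,8,10}
'b' @ 3: {3,4}
'c' @ 4: {1,2,5,6,8,10}
'c' @ 5: {7,11,12}
'a' @ 6: {13}  (accept∈set)
end set {13} — state 13 in

Answer: ACCEPT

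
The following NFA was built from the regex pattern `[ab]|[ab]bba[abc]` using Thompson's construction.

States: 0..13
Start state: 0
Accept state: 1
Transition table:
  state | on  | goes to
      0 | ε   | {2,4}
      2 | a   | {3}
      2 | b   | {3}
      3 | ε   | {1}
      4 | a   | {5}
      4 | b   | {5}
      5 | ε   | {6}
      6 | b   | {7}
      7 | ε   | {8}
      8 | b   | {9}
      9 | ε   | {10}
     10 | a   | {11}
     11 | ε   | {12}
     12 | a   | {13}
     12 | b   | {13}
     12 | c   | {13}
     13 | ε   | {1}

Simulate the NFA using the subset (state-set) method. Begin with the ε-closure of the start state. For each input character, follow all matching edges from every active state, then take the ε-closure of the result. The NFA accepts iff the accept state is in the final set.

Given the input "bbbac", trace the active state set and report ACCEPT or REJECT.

S₀ = ε-closure({0}) = {0,2,4}
'b' @ 1: {1,3,5,6}  ✓accept
'b' @ 2: {7,8}
'b' @ 3: {9,10}
'a' @ 4: {11,12}
'c' @ 5: {1,13}  ✓accept
after full input: {1,13}  (accept=1 in)

Answer: ACCEPT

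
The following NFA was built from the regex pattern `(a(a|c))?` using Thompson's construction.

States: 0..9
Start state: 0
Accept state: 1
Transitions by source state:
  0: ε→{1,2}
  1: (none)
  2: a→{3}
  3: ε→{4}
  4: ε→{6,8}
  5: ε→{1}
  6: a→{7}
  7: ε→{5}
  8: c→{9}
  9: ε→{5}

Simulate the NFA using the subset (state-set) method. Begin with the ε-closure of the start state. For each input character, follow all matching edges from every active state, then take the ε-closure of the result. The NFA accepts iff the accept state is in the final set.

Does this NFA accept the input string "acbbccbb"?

Answer: REJECT

Steps:
S₀ = ε-closure({0}) = {0,1,2}
'a' @ 1: {3,4,6,8}
'c' @ 2: {1,5,9}  [accepting]
'b' @ 3: {}  — state set empty
rest 'bccbb' ignored (set empty)
final: {}; accept 1 not in set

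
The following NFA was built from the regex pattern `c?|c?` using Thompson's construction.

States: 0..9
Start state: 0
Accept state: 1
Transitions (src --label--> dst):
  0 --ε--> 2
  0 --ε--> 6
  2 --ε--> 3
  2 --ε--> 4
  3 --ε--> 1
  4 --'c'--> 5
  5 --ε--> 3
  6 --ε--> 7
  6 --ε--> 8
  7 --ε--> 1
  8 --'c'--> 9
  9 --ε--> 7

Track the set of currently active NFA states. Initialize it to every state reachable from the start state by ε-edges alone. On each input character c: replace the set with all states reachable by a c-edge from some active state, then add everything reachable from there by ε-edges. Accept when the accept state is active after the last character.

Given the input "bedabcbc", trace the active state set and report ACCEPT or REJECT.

start: ε-closure({0}) = {0,1,2,3,4,6,7,8}
'b' @ 1: {}  — state set empty
rest 'edabcbc' ignored (set empty)
end set {} — state 1 not in

Answer: REJECT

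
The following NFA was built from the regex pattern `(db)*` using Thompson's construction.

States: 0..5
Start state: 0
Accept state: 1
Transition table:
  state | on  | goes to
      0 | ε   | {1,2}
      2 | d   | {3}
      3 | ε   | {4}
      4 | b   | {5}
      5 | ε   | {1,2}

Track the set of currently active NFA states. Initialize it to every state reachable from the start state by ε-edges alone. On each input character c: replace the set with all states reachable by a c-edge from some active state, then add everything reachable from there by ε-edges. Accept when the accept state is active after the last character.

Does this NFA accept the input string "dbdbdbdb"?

Answer: ACCEPT

Trace:
start: ε-closure({0}) = {0,1,2}
'd' @ 1: {3,4}
'b' @ 2: {1,2,5}  ✓accept
'd' @ 3: {3,4}
'b' @ 4: {1,2,5}  ✓accept
'd' @ 5: {3,4}
'b' @ 6: {1,2,5}  ✓accept
'd' @ 7: {3,4}
'b' @ 8: {1,2,5}  ✓accept
end set {1,2,5} — state 1 in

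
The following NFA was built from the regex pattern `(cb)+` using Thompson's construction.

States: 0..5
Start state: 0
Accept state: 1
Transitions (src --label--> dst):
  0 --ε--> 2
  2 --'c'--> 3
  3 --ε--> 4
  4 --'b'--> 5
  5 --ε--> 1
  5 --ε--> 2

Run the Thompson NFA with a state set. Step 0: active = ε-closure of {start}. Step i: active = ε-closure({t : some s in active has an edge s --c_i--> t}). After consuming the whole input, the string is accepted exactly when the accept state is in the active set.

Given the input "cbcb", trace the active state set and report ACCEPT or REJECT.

S₀ = ε-closure({0}) = {0,2}
'c' @ 1: {3,4}
'b' @ 2: {1,2,5}  [accepting]
'c' @ 3: {3,4}
'b' @ 4: {1,2,5}  [accepting]
final: {1,2,5}; accept 1 in set

Answer: ACCEPT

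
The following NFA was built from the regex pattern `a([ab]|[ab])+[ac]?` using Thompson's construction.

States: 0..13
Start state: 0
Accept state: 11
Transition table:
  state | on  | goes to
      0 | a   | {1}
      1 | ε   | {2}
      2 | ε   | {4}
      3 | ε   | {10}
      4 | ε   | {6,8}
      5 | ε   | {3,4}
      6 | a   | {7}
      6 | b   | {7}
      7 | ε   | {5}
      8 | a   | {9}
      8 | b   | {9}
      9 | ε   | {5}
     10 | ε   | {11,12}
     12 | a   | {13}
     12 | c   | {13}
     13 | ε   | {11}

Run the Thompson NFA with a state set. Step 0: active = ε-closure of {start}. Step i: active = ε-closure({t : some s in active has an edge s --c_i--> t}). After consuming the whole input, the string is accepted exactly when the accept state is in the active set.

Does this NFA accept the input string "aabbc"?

Answer: ACCEPT

Steps:
initial (ε-close {0}): {0}
'a' @ 1: {1,2,4,6,8}
'a' @ 2: {3,4,5,6,7,8,9,10,11,12}  [accepting]
'b' @ 3: {3,4,5,6,7,8,9,10,11,12}  [accepting]
'b' @ 4: {3,4,5,6,7,8,9,10,11,12}  [accepting]
'c' @ 5: {11,13}  [accepting]
end set {11,13} — state 11 in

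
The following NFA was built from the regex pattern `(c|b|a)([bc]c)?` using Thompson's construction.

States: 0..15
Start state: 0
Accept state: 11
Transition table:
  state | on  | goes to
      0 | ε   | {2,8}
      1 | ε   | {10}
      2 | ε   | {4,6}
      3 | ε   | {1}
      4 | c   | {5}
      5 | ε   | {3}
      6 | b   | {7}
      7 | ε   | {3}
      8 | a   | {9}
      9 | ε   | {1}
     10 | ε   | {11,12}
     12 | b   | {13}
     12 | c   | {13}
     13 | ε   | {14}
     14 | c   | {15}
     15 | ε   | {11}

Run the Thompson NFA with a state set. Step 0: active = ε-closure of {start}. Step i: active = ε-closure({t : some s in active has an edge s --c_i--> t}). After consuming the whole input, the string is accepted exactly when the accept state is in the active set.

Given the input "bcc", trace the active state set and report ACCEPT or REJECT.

S₀ = ε-closure({0}) = {0,2,4,6,8}
'b' @ 1: {1,3,7,10,11,12}  ✓accept
'c' @ 2: {13,14}
'c' @ 3: {11,15}  ✓accept
final: {11,15}; accept 11 in set

Answer: ACCEPT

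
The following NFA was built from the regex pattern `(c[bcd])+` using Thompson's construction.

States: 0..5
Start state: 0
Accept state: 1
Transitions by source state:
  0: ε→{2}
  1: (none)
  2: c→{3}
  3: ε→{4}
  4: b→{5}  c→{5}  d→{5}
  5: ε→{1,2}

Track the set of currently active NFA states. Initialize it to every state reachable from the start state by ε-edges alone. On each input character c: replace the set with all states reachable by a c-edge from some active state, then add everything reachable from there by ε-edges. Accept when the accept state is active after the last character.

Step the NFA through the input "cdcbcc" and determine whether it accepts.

S₀ = ε-closure({0}) = {0,2}
'c' @ 1: {3,4}
'd' @ 2: {1,2,5}  (accept∈set)
'c' @ 3: {3,4}
'b' @ 4: {1,2,5}  (accept∈set)
'c' @ 5: {3,4}
'c' @ 6: {1,2,5}  (accept∈set)
after full input: {1,2,5}  (accept=1 in)

Answer: ACCEPT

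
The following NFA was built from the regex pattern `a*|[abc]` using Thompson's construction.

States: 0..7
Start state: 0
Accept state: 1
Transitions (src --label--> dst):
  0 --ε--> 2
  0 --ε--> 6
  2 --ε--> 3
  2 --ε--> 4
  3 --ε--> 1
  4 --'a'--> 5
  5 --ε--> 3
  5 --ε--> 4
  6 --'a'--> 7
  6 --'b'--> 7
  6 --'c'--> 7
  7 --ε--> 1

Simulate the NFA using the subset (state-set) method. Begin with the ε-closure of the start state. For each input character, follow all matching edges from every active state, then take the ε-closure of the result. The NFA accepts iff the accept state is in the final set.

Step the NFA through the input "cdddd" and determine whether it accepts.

Answer: REJECT

Trace:
S₀ = ε-closure({0}) = {0,1,2,3,4,6}
'c' @ 1: {1,7}  ✓accept
'd' @ 2: {}  — state set empty
rest 'ddd' ignored (set empty)
end set {} — state 1 not in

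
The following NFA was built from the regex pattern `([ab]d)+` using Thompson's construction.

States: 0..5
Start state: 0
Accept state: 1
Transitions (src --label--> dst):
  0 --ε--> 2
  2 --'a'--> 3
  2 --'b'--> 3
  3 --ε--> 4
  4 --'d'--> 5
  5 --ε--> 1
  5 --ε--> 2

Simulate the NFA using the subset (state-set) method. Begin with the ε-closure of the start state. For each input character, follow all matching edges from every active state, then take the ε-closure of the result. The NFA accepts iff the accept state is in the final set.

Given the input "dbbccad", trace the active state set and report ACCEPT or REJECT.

Answer: REJECT

Steps:
start: ε-closure({0}) = {0,2}
'd' @ 1: {}  — dead — no transitions
rest 'bbccad' ignored (set empty)
after full input: {}  (accept=1 not in)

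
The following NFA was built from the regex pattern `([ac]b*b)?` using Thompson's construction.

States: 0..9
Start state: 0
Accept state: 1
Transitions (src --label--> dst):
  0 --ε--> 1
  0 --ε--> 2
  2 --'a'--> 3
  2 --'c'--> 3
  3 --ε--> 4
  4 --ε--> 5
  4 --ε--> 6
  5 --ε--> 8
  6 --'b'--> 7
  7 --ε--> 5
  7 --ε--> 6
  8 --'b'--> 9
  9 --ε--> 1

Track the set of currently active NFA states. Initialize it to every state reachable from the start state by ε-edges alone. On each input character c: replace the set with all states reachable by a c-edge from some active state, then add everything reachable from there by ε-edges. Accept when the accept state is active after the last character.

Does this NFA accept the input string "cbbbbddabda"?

Answer: REJECT

Steps:
start: ε-closure({0}) = {0,1,2}
'c' @ 1: {3,4,5,6,8}
'b' @ 2: {1,5,6,7,8,9}  ✓accept
'b' @ 3: {1,5,6,7,8,9}  ✓accept
'b' @ 4: {1,5,6,7,8,9}  ✓accept
'b' @ 5: {1,5,6,7,8,9}  ✓accept
'd' @ 6: {}  — state set empty
rest 'dabda' ignored (set empty)
after full input: {}  (accept=1 not in)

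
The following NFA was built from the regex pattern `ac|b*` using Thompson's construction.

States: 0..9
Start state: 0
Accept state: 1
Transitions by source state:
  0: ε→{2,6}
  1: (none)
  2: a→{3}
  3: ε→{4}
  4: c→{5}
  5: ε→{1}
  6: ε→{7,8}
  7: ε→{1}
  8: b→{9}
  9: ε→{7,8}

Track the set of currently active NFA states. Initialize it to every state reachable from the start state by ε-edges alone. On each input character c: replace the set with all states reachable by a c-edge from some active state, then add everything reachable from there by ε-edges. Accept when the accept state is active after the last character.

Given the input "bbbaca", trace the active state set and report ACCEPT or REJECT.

S₀ = ε-closure({0}) = {0,1,2,6,7,8}
'b' @ 1: {1,7,8,9}  [accepting]
'b' @ 2: {1,7,8,9}  [accepting]
'b' @ 3: {1,7,8,9}  [accepting]
'a' @ 4: {}  — state set empty
rest 'ca' ignored (set empty)
end set {} — state 1 not in

Answer: REJECT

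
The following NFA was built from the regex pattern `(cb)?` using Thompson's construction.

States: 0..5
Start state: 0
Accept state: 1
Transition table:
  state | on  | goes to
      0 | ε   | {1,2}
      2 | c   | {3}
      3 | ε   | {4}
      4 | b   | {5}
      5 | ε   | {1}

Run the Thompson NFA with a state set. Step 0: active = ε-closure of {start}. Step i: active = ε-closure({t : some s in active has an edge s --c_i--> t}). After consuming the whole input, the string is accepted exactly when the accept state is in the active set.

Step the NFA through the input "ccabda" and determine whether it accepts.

initial (ε-close {0}): {0,1,2}
'c' @ 1: {3,4}
'c' @ 2: {}  — dead — no transitions
rest 'abda' ignored (set empty)
after full input: {}  (accept=1 not in)

Answer: REJECT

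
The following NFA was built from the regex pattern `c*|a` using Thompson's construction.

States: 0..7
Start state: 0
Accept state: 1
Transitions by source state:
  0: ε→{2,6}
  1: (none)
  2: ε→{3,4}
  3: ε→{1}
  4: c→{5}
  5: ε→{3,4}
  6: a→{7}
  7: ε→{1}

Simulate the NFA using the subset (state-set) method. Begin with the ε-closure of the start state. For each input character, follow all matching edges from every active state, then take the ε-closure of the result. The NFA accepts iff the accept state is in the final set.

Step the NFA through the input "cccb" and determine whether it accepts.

S₀ = ε-closure({0}) = {0,1,2,3,4,6}
'c' @ 1: {1,3,4,5}  (accept∈set)
'c' @ 2: {1,3,4,5}  (accept∈set)
'c' @ 3: {1,3,4,5}  (accept∈set)
'b' @ 4: {}  — dead — no transitions
end set {} — state 1 not in

Answer: REJECT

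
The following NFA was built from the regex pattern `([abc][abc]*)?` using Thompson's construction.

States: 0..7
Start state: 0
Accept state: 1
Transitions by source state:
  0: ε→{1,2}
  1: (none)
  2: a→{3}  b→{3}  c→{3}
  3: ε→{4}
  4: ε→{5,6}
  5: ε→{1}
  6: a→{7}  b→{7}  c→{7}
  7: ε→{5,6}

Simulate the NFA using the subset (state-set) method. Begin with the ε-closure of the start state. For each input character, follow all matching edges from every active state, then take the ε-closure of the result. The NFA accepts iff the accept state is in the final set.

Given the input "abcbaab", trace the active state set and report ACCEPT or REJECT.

S₀ = ε-closure({0}) = {0,1,2}
'a' @ 1: {1,3,4,5,6}  [accepting]
'b' @ 2: {1,5,6,7}  [accepting]
'c' @ 3: {1,5,6,7}  [accepting]
'b' @ 4: {1,5,6,7}  [accepting]
'a' @ 5: {1,5,6,7}  [accepting]
'a' @ 6: {1,5,6,7}  [accepting]
'b' @ 7: {1,5,6,7}  [accepting]
after full input: {1,5,6,7}  (accept=1 in)

Answer: ACCEPT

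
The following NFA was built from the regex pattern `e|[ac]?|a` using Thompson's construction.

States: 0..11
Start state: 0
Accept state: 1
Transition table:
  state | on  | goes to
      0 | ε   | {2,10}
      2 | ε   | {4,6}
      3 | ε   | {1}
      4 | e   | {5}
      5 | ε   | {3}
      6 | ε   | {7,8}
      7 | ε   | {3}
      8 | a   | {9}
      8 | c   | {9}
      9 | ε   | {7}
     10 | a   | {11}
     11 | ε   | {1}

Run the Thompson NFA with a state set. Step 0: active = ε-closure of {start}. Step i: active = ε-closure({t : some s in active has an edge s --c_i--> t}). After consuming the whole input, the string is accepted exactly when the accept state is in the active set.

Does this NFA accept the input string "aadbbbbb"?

initial (ε-close {0}): {0,1,2,3,4,6,7,8,10}
'a' @ 1: {1,3,7,9,11}  (accept∈set)
'a' @ 2: {}  — no active states
rest 'dbbbbb' ignored (set empty)
end set {} — state 1 not in

Answer: REJECT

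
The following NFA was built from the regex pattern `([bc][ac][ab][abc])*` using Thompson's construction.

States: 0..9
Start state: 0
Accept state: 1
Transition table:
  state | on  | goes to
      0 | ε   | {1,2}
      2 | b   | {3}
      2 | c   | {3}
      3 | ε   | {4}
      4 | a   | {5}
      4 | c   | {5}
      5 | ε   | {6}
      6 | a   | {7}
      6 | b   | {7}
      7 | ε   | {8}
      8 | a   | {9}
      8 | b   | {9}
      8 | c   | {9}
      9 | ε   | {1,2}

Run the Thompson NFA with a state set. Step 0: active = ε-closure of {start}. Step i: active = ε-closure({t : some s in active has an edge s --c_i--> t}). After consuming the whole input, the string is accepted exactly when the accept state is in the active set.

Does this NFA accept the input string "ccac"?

start: ε-closure({0}) = {0,1,2}
'c' @ 1: {3,4}
'c' @ 2: {5,6}
'a' @ 3: {7,8}
'c' @ 4: {1,2,9}  (accept∈set)
final: {1,2,9}; accept 1 in set

Answer: ACCEPT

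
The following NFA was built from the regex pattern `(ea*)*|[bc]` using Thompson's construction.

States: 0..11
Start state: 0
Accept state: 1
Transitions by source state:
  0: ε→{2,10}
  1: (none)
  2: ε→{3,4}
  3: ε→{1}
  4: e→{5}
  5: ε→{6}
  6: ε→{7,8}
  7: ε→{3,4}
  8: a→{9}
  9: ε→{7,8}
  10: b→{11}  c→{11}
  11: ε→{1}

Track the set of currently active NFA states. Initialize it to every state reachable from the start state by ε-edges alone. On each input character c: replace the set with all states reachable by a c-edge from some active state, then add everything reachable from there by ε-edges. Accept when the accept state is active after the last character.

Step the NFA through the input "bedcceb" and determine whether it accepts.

Answer: REJECT

Derivation:
initial (ε-close {0}): {0,1,2,3,4,10}
'b' @ 1: {1,11}  ✓accept
'e' @ 2: {}  — dead — no transitions
rest 'dcceb' ignored (set empty)
after full input: {}  (accept=1 not in)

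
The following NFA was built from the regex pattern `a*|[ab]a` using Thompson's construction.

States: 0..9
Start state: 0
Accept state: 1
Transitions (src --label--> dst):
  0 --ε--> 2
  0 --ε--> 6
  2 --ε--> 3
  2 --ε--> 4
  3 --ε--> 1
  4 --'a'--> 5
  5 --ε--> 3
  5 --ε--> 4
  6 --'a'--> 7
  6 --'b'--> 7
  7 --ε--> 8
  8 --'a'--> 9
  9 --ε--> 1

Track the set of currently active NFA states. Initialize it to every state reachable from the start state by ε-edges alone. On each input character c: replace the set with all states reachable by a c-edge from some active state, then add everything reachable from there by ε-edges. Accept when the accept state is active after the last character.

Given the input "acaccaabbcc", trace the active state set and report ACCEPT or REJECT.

initial (ε-close {0}): {0,1,2,3,4,6}
'a' @ 1: {1,3,4,5,7,8}  [accepting]
'c' @ 2: {}  — state set empty
rest 'accaabbcc' ignored (set empty)
end set {} — state 1 not in

Answer: REJECT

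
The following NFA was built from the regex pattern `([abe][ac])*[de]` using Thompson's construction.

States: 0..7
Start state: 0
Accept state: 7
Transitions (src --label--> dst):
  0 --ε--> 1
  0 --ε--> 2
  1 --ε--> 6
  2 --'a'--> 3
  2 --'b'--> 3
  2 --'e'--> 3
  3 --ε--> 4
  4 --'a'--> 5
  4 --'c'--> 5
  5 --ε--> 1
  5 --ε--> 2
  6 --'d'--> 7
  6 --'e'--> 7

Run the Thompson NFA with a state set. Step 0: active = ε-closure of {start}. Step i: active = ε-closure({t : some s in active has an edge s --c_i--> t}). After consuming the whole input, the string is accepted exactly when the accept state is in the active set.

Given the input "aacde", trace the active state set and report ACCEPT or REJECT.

Answer: REJECT

Steps:
start: ε-closure({0}) = {0,1,2,6}
'a' @ 1: {3,4}
'a' @ 2: {1,2,5,6}
'c' @ 3: {}  — state set empty
rest 'de' ignored (set empty)
final: {}; accept 7 not in set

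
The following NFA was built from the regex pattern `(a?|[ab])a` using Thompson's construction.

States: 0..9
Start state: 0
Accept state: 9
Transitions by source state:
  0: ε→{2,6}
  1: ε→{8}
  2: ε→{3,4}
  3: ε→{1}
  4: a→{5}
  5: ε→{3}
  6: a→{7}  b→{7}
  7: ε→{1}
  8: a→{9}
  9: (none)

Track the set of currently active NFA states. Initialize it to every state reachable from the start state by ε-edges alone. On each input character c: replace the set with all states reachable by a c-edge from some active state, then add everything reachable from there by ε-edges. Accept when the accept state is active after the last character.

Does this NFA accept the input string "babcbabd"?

start: ε-closure({0}) = {0,1,2,3,4,6,8}
'b' @ 1: {1,7,8}
'a' @ 2: {9}  (accept∈set)
'b' @ 3: {}  — no active states
rest 'cbabd' ignored (set empty)
after full input: {}  (accept=9 not in)

Answer: REJECT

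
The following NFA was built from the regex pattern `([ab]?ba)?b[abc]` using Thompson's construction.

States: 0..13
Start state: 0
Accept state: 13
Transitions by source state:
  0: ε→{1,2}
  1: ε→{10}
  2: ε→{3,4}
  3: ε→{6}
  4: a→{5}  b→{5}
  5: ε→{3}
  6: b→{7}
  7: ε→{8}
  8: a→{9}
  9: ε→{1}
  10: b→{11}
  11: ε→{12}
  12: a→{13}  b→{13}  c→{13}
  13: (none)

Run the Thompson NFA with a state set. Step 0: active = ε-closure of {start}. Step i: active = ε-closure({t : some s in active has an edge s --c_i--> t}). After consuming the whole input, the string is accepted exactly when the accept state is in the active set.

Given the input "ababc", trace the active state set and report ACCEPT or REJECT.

S₀ = ε-closure({0}) = {0,1,2,3,4,6,10}
'a' @ 1: {3,5,6}
'b' @ 2: {7,8}
'a' @ 3: {1,9,10}
'b' @ 4: {11,12}
'c' @ 5: {13}  ✓accept
end set {13} — state 13 in

Answer: ACCEPT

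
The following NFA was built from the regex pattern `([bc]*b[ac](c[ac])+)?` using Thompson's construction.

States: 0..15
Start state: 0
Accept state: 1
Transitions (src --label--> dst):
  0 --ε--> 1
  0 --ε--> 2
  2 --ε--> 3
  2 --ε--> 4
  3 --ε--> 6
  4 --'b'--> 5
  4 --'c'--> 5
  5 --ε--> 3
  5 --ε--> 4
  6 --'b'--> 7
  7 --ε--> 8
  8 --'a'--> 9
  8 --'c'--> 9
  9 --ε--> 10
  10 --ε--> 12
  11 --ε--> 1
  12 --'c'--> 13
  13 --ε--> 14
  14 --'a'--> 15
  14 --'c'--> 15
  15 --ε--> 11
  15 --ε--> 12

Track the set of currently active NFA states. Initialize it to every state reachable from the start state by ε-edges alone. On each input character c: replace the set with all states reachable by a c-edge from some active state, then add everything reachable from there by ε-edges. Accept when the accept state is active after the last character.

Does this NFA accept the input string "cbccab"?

S₀ = ε-closure({0}) = {0,1,2,3,4,6}
'c' @ 1: {3,4,5,6}
'b' @ 2: {3,4,5,6,7,8}
'c' @ 3: {3,4,5,6,9,10,12}
'c' @ 4: {3,4,5,6,13,14}
'a' @ 5: {1,11,12,15}  (accept∈set)
'b' @ 6: {}  — no active states
after full input: {}  (accept=1 not in)

Answer: REJECT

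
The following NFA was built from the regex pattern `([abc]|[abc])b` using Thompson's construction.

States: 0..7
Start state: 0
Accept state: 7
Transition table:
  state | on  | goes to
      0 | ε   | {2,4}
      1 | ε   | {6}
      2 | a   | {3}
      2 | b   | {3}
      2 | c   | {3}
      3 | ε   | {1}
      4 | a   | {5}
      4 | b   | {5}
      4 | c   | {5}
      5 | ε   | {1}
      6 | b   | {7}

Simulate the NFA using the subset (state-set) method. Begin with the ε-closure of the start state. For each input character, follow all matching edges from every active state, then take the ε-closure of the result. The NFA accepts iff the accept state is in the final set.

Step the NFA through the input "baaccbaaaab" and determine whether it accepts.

initial (ε-close {0}): {0,2,4}
'b' @ 1: {1,3,5,6}
'a' @ 2: {}  — state set empty
rest 'accbaaaab' ignored (set empty)
final: {}; accept 7 not in set

Answer: REJECT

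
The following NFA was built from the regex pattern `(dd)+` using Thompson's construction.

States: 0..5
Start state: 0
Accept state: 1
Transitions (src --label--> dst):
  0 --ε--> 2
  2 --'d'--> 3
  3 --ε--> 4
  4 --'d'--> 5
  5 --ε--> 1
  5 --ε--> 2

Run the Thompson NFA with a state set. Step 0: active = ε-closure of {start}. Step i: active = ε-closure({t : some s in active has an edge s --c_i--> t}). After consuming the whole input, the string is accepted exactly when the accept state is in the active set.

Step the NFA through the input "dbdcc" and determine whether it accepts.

start: ε-closure({0}) = {0,2}
'd' @ 1: {3,4}
'b' @ 2: {}  — no active states
rest 'dcc' ignored (set empty)
after full input: {}  (accept=1 not in)

Answer: REJECT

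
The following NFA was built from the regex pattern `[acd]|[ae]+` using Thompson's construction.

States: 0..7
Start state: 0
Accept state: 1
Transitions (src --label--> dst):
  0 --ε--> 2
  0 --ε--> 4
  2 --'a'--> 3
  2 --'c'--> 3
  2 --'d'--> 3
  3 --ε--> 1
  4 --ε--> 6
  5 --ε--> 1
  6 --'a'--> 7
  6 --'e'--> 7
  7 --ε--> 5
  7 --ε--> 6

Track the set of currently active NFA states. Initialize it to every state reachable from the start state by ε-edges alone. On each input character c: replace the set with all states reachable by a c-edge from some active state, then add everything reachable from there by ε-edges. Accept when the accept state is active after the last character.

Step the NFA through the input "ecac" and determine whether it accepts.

Answer: REJECT

Derivation:
S₀ = ε-closure({0}) = {0,2,4,6}
'e' @ 1: {1,5,6,7}  (accept∈set)
'c' @ 2: {}  — no active states
rest 'ac' ignored (set empty)
end set {} — state 1 not in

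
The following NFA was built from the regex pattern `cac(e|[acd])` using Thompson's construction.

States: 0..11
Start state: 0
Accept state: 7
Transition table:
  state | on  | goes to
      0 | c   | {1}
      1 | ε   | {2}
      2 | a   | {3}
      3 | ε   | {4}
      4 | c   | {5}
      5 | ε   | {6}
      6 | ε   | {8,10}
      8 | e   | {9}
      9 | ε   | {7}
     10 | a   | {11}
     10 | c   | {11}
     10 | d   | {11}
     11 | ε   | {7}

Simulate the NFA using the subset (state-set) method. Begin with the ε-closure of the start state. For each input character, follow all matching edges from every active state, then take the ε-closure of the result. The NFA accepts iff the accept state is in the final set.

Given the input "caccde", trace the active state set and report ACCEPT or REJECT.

Answer: REJECT

Trace:
start: ε-closure({0}) = {0}
'c' @ 1: {1,2}
'a' @ 2: {3,4}
'c' @ 3: {5,6,8,10}
'c' @ 4: {7,11}  ✓accept
'd' @ 5: {}  — dead — no transitions
rest 'e' ignored (set empty)
final: {}; accept 7 not in set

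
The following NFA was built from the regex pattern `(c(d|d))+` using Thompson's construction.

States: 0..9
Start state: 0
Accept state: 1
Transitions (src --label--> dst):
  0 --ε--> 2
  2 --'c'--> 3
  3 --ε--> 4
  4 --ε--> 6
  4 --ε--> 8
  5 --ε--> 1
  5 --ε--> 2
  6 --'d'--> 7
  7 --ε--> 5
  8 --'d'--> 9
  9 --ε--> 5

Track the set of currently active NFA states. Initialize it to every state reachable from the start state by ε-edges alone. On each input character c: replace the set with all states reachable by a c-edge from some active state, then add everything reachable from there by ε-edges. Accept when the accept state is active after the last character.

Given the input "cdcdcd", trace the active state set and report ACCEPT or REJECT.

S₀ = ε-closure({0}) = {0,2}
'c' @ 1: {3,4,6,8}
'd' @ 2: {1,2,5,7,9}  (accept∈set)
'c' @ 3: {3,4,6,8}
'd' @ 4: {1,2,5,7,9}  (accept∈set)
'c' @ 5: {3,4,6,8}
'd' @ 6: {1,2,5,7,9}  (accept∈set)
final: {1,2,5,7,9}; accept 1 in set

Answer: ACCEPT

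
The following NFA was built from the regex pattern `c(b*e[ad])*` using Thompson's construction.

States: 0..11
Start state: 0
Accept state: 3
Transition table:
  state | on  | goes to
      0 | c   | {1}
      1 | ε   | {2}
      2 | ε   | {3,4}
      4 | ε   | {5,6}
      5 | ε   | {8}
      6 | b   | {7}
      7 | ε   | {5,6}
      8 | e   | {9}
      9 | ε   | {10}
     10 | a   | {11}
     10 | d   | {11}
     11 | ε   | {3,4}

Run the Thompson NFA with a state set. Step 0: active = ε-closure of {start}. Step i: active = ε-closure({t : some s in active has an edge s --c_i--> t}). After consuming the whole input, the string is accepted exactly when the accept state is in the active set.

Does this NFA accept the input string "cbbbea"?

start: ε-closure({0}) = {0}
'c' @ 1: {1,2,3,4,5,6,8}  [accepting]
'b' @ 2: {5,6,7,8}
'b' @ 3: {5,6,7,8}
'b' @ 4: {5,6,7,8}
'e' @ 5: {9,10}
'a' @ 6: {3,4,5,6,8,11}  [accepting]
end set {3,4,5,6,8,11} — state 3 in

Answer: ACCEPT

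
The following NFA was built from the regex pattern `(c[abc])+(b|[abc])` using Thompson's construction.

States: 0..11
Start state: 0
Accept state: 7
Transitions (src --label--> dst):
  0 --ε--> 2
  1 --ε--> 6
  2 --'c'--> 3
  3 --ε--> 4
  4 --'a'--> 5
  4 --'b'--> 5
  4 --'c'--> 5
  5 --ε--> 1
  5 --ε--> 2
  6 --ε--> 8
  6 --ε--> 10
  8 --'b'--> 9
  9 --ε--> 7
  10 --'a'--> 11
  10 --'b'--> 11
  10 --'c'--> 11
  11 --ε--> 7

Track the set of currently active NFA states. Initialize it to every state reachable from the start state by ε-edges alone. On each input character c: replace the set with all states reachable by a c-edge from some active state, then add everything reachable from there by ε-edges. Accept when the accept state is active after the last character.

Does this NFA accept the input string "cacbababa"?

start: ε-closure({0}) = {0,2}
'c' @ 1: {3,4}
'a' @ 2: {1,2,5,6,8,10}
'c' @ 3: {3,4,7,11}  [accepting]
'b' @ 4: {1,2,5,6,8,10}
'a' @ 5: {7,11}  [accepting]
'b' @ 6: {}  — no active states
rest 'aba' ignored (set empty)
final: {}; accept 7 not in set

Answer: REJECT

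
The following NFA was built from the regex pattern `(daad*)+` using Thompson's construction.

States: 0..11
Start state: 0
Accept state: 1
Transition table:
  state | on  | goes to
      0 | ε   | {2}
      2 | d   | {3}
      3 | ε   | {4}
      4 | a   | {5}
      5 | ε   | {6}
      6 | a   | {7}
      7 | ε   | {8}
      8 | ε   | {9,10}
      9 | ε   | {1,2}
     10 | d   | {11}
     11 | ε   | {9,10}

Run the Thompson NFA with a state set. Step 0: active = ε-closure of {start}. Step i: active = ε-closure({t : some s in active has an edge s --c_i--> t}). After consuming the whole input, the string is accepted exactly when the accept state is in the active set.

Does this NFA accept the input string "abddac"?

start: ε-closure({0}) = {0,2}
'a' @ 1: {}  — dead — no transitions
rest 'bddac' ignored (set empty)
after full input: {}  (accept=1 not in)

Answer: REJECT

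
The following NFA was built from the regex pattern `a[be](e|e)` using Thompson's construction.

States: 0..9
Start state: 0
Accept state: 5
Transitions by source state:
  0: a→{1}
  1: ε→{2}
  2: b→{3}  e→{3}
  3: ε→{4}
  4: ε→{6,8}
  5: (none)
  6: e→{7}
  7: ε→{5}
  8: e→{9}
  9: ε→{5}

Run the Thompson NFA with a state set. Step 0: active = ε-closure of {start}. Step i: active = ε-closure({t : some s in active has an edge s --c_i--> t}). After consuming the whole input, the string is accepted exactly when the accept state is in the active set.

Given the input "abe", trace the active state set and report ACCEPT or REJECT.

Answer: ACCEPT

Steps:
S₀ = ε-closure({0}) = {0}
'a' @ 1: {1,2}
'b' @ 2: {3,4,6,8}
'e' @ 3: {5,7,9}  (accept∈set)
final: {5,7,9}; accept 5 in set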